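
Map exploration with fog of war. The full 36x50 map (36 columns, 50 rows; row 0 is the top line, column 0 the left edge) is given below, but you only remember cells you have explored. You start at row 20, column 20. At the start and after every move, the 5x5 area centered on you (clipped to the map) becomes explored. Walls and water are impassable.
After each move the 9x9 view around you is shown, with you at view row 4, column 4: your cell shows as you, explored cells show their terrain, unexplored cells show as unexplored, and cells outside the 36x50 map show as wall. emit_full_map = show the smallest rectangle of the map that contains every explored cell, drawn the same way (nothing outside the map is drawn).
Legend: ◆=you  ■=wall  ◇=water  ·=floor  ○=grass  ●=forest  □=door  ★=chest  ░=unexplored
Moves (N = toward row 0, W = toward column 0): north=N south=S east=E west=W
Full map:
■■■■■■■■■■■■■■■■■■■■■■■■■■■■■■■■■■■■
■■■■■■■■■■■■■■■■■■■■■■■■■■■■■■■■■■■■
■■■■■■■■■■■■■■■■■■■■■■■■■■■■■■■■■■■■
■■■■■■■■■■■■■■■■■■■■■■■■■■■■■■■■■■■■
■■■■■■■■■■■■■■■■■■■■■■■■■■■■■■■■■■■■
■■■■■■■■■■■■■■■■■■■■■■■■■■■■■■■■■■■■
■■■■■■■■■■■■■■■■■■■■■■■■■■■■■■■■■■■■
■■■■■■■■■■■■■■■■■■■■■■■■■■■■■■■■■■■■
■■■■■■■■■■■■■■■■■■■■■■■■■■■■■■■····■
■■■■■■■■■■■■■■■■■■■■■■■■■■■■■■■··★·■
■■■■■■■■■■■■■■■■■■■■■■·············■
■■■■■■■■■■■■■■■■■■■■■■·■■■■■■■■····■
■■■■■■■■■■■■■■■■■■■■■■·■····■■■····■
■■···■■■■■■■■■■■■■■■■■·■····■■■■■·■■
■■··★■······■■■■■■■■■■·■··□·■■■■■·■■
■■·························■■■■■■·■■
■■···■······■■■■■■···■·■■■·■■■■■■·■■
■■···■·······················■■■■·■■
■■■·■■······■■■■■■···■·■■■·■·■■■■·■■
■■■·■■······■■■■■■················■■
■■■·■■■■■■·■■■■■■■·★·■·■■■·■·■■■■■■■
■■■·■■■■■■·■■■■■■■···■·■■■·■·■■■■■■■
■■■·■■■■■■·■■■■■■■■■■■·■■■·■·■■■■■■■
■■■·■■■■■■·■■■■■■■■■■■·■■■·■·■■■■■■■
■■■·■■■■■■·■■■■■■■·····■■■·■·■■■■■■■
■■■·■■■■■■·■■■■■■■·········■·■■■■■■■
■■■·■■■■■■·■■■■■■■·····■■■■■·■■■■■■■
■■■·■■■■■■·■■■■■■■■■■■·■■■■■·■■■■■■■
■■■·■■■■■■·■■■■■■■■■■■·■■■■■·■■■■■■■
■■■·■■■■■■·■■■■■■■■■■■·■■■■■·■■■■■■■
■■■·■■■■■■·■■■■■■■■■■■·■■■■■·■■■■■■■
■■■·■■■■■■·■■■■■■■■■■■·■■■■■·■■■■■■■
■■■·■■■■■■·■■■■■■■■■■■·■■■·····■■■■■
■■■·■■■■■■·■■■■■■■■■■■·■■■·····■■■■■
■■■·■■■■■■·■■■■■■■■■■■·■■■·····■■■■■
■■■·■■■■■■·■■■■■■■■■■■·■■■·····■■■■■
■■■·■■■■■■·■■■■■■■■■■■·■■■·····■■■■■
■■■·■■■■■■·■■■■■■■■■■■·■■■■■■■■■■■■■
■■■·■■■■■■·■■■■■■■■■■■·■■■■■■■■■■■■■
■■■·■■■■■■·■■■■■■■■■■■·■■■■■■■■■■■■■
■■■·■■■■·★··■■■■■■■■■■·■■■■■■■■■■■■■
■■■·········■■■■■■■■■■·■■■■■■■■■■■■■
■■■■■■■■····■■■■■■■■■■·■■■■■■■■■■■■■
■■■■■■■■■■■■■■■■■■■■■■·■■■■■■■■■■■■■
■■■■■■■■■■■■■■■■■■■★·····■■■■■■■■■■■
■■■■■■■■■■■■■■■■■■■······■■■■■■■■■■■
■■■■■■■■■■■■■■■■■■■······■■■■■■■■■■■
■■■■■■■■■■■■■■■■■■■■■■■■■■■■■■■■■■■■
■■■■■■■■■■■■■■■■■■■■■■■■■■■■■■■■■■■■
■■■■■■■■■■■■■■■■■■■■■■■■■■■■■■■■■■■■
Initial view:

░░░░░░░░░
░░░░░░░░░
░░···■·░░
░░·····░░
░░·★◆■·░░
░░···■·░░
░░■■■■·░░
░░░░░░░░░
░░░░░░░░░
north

░░░░░░░░░
░░░░░░░░░
░░·····░░
░░···■·░░
░░··◆··░░
░░·★·■·░░
░░···■·░░
░░■■■■·░░
░░░░░░░░░

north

░░░░░░░░░
░░░░░░░░░
░░···■·░░
░░·····░░
░░··◆■·░░
░░·····░░
░░·★·■·░░
░░···■·░░
░░■■■■·░░

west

░░░░░░░░░
░░░░░░░░░
░░■···■·░
░░······░
░░■·◆·■·░
░░■·····░
░░■·★·■·░
░░░···■·░
░░░■■■■·░

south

░░░░░░░░░
░░■···■·░
░░······░
░░■···■·░
░░■·◆···░
░░■·★·■·░
░░■···■·░
░░░■■■■·░
░░░░░░░░░

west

░░░░░░░░░
░░░■···■·
░░·······
░░■■···■·
░░■■◆····
░░■■·★·■·
░░■■···■·
░░░░■■■■·
░░░░░░░░░

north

░░░░░░░░░
░░░░░░░░░
░░■■···■·
░░·······
░░■■◆··■·
░░■■·····
░░■■·★·■·
░░■■···■·
░░░░■■■■·

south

░░░░░░░░░
░░■■···■·
░░·······
░░■■···■·
░░■■◆····
░░■■·★·■·
░░■■···■·
░░░░■■■■·
░░░░░░░░░

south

░░■■···■·
░░·······
░░■■···■·
░░■■·····
░░■■◆★·■·
░░■■···■·
░░■■■■■■·
░░░░░░░░░
░░░░░░░░░

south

░░·······
░░■■···■·
░░■■·····
░░■■·★·■·
░░■■◆··■·
░░■■■■■■·
░░■■■■■░░
░░░░░░░░░
░░░░░░░░░

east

░·······░
░■■···■·░
░■■·····░
░■■·★·■·░
░■■·◆·■·░
░■■■■■■·░
░■■■■■■░░
░░░░░░░░░
░░░░░░░░░

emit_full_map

■■···■·
·······
■■···■·
■■·····
■■·★·■·
■■·◆·■·
■■■■■■·
■■■■■■░

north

░■■···■·░
░·······░
░■■···■·░
░■■·····░
░■■·◆·■·░
░■■···■·░
░■■■■■■·░
░■■■■■■░░
░░░░░░░░░

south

░·······░
░■■···■·░
░■■·····░
░■■·★·■·░
░■■·◆·■·░
░■■■■■■·░
░■■■■■■░░
░░░░░░░░░
░░░░░░░░░

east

·······░░
■■···■·░░
■■·····░░
■■·★·■·░░
■■··◆■·░░
■■■■■■·░░
■■■■■■·░░
░░░░░░░░░
░░░░░░░░░

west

░·······░
░■■···■·░
░■■·····░
░■■·★·■·░
░■■·◆·■·░
░■■■■■■·░
░■■■■■■·░
░░░░░░░░░
░░░░░░░░░

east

·······░░
■■···■·░░
■■·····░░
■■·★·■·░░
■■··◆■·░░
■■■■■■·░░
■■■■■■·░░
░░░░░░░░░
░░░░░░░░░

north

■■···■·░░
·······░░
■■···■·░░
■■·····░░
■■·★◆■·░░
■■···■·░░
■■■■■■·░░
■■■■■■·░░
░░░░░░░░░

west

░■■···■·░
░·······░
░■■···■·░
░■■·····░
░■■·◆·■·░
░■■···■·░
░■■■■■■·░
░■■■■■■·░
░░░░░░░░░

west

░░■■···■·
░░·······
░░■■···■·
░░■■·····
░░■■◆★·■·
░░■■···■·
░░■■■■■■·
░░■■■■■■·
░░░░░░░░░

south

░░·······
░░■■···■·
░░■■·····
░░■■·★·■·
░░■■◆··■·
░░■■■■■■·
░░■■■■■■·
░░░░░░░░░
░░░░░░░░░

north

░░■■···■·
░░·······
░░■■···■·
░░■■·····
░░■■◆★·■·
░░■■···■·
░░■■■■■■·
░░■■■■■■·
░░░░░░░░░

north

░░░░░░░░░
░░■■···■·
░░·······
░░■■···■·
░░■■◆····
░░■■·★·■·
░░■■···■·
░░■■■■■■·
░░■■■■■■·


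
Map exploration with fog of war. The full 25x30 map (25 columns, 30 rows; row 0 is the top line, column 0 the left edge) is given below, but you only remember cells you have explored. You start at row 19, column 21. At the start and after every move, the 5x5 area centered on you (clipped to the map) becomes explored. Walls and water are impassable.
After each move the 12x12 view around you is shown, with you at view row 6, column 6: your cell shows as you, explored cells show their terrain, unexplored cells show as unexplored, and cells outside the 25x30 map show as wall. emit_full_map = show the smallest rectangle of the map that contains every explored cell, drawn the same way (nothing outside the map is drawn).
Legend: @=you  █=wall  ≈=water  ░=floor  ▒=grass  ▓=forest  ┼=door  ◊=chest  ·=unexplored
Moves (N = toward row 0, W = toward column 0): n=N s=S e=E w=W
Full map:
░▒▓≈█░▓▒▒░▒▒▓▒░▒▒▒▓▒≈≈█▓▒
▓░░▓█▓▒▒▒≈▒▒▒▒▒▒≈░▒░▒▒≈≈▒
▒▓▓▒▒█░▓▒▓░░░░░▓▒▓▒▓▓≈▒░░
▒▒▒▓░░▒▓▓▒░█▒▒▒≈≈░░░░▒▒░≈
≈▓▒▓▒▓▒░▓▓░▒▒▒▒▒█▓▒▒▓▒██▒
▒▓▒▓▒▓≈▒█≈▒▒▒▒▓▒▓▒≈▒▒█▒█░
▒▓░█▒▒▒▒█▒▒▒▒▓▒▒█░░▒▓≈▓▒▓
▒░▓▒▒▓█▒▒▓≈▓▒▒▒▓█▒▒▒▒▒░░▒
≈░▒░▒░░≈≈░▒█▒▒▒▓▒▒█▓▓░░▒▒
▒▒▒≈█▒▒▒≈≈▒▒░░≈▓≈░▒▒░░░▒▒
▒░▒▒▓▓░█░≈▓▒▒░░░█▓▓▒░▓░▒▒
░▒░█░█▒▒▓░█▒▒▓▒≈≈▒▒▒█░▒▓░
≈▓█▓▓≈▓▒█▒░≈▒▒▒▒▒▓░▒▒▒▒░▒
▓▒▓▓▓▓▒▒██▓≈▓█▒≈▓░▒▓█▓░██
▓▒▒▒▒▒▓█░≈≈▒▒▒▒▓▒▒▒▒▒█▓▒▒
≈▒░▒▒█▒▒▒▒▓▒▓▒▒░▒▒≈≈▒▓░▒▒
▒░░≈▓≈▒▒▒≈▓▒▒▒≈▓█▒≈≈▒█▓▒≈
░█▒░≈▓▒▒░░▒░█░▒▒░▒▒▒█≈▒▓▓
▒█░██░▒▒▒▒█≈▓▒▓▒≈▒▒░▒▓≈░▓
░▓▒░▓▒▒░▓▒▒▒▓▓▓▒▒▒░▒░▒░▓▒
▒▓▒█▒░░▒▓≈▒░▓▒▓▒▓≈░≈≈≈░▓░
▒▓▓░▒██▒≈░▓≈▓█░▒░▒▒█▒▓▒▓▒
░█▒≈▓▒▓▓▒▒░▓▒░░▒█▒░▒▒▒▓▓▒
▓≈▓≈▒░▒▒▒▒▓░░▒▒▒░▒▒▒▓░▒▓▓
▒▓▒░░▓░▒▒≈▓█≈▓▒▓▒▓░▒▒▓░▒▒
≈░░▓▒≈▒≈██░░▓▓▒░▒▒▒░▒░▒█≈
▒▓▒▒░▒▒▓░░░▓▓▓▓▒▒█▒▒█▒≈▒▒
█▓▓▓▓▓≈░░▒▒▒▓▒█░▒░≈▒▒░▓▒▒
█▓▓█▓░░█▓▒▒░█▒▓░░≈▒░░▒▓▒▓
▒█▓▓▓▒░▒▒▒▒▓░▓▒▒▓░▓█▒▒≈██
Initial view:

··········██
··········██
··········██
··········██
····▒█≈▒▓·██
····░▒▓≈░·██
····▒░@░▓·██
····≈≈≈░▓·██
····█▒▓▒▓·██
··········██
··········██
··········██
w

···········█
···········█
···········█
···········█
····▒▒█≈▒▓·█
····▒░▒▓≈░·█
····░▒@▒░▓·█
····░≈≈≈░▓·█
····▒█▒▓▒▓·█
···········█
···········█
···········█

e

··········██
··········██
··········██
··········██
···▒▒█≈▒▓·██
···▒░▒▓≈░·██
···░▒░@░▓·██
···░≈≈≈░▓·██
···▒█▒▓▒▓·██
··········██
··········██
··········██

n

··········██
··········██
··········██
··········██
····≈▒█▓▒·██
···▒▒█≈▒▓·██
···▒░▒@≈░·██
···░▒░▒░▓·██
···░≈≈≈░▓·██
···▒█▒▓▒▓·██
··········██
··········██

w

···········█
···········█
···········█
···········█
····≈≈▒█▓▒·█
····▒▒█≈▒▓·█
····▒░@▓≈░·█
····░▒░▒░▓·█
····░≈≈≈░▓·█
····▒█▒▓▒▓·█
···········█
···········█

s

···········█
···········█
···········█
····≈≈▒█▓▒·█
····▒▒█≈▒▓·█
····▒░▒▓≈░·█
····░▒@▒░▓·█
····░≈≈≈░▓·█
····▒█▒▓▒▓·█
···········█
···········█
···········█

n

···········█
···········█
···········█
···········█
····≈≈▒█▓▒·█
····▒▒█≈▒▓·█
····▒░@▓≈░·█
····░▒░▒░▓·█
····░≈≈≈░▓·█
····▒█▒▓▒▓·█
···········█
···········█

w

············
············
············
············
····▒≈≈▒█▓▒·
····▒▒▒█≈▒▓·
····▒▒@▒▓≈░·
····▒░▒░▒░▓·
····≈░≈≈≈░▓·
·····▒█▒▓▒▓·
············
············

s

············
············
············
····▒≈≈▒█▓▒·
····▒▒▒█≈▒▓·
····▒▒░▒▓≈░·
····▒░@░▒░▓·
····≈░≈≈≈░▓·
····▒▒█▒▓▒▓·
············
············
············

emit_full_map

▒≈≈▒█▓▒
▒▒▒█≈▒▓
▒▒░▒▓≈░
▒░@░▒░▓
≈░≈≈≈░▓
▒▒█▒▓▒▓

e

···········█
···········█
···········█
···▒≈≈▒█▓▒·█
···▒▒▒█≈▒▓·█
···▒▒░▒▓≈░·█
···▒░▒@▒░▓·█
···≈░≈≈≈░▓·█
···▒▒█▒▓▒▓·█
···········█
···········█
···········█

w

············
············
············
····▒≈≈▒█▓▒·
····▒▒▒█≈▒▓·
····▒▒░▒▓≈░·
····▒░@░▒░▓·
····≈░≈≈≈░▓·
····▒▒█▒▓▒▓·
············
············
············

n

············
············
············
············
····▒≈≈▒█▓▒·
····▒▒▒█≈▒▓·
····▒▒@▒▓≈░·
····▒░▒░▒░▓·
····≈░≈≈≈░▓·
····▒▒█▒▓▒▓·
············
············

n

············
············
············
············
····▒≈≈▒▓···
····▒≈≈▒█▓▒·
····▒▒@█≈▒▓·
····▒▒░▒▓≈░·
····▒░▒░▒░▓·
····≈░≈≈≈░▓·
····▒▒█▒▓▒▓·
············

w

············
············
············
············
····▒▒≈≈▒▓··
····█▒≈≈▒█▓▒
····░▒@▒█≈▒▓
····≈▒▒░▒▓≈░
····▒▒░▒░▒░▓
·····≈░≈≈≈░▓
·····▒▒█▒▓▒▓
············

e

············
············
············
············
···▒▒≈≈▒▓···
···█▒≈≈▒█▓▒·
···░▒▒@█≈▒▓·
···≈▒▒░▒▓≈░·
···▒▒░▒░▒░▓·
····≈░≈≈≈░▓·
····▒▒█▒▓▒▓·
············

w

············
············
············
············
····▒▒≈≈▒▓··
····█▒≈≈▒█▓▒
····░▒@▒█≈▒▓
····≈▒▒░▒▓≈░
····▒▒░▒░▒░▓
·····≈░≈≈≈░▓
·····▒▒█▒▓▒▓
············

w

············
············
············
············
····░▒▒≈≈▒▓·
····▓█▒≈≈▒█▓
····▒░@▒▒█≈▒
····▒≈▒▒░▒▓≈
····▒▒▒░▒░▒░
······≈░≈≈≈░
······▒▒█▒▓▒
············

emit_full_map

░▒▒≈≈▒▓··
▓█▒≈≈▒█▓▒
▒░@▒▒█≈▒▓
▒≈▒▒░▒▓≈░
▒▒▒░▒░▒░▓
··≈░≈≈≈░▓
··▒▒█▒▓▒▓

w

············
············
············
············
····▒░▒▒≈≈▒▓
····≈▓█▒≈≈▒█
····▒▒@▒▒▒█≈
····▓▒≈▒▒░▒▓
····▓▒▒▒░▒░▒
·······≈░≈≈≈
·······▒▒█▒▓
············

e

············
············
············
············
···▒░▒▒≈≈▒▓·
···≈▓█▒≈≈▒█▓
···▒▒░@▒▒█≈▒
···▓▒≈▒▒░▒▓≈
···▓▒▒▒░▒░▒░
······≈░≈≈≈░
······▒▒█▒▓▒
············

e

············
············
············
············
··▒░▒▒≈≈▒▓··
··≈▓█▒≈≈▒█▓▒
··▒▒░▒@▒█≈▒▓
··▓▒≈▒▒░▒▓≈░
··▓▒▒▒░▒░▒░▓
·····≈░≈≈≈░▓
·····▒▒█▒▓▒▓
············

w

············
············
············
············
···▒░▒▒≈≈▒▓·
···≈▓█▒≈≈▒█▓
···▒▒░@▒▒█≈▒
···▓▒≈▒▒░▒▓≈
···▓▒▒▒░▒░▒░
······≈░≈≈≈░
······▒▒█▒▓▒
············

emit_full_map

▒░▒▒≈≈▒▓··
≈▓█▒≈≈▒█▓▒
▒▒░@▒▒█≈▒▓
▓▒≈▒▒░▒▓≈░
▓▒▒▒░▒░▒░▓
···≈░≈≈≈░▓
···▒▒█▒▓▒▓

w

············
············
············
············
····▒░▒▒≈≈▒▓
····≈▓█▒≈≈▒█
····▒▒@▒▒▒█≈
····▓▒≈▒▒░▒▓
····▓▒▒▒░▒░▒
·······≈░≈≈≈
·······▒▒█▒▓
············

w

············
············
············
············
····▒▒░▒▒≈≈▒
····▒≈▓█▒≈≈▒
····░▒@░▒▒▒█
····▒▓▒≈▒▒░▒
····▓▓▒▒▒░▒░
········≈░≈≈
········▒▒█▒
············

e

············
············
············
············
···▒▒░▒▒≈≈▒▓
···▒≈▓█▒≈≈▒█
···░▒▒@▒▒▒█≈
···▒▓▒≈▒▒░▒▓
···▓▓▒▒▒░▒░▒
·······≈░≈≈≈
·······▒▒█▒▓
············

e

············
············
············
············
··▒▒░▒▒≈≈▒▓·
··▒≈▓█▒≈≈▒█▓
··░▒▒░@▒▒█≈▒
··▒▓▒≈▒▒░▒▓≈
··▓▓▒▒▒░▒░▒░
······≈░≈≈≈░
······▒▒█▒▓▒
············

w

············
············
············
············
···▒▒░▒▒≈≈▒▓
···▒≈▓█▒≈≈▒█
···░▒▒@▒▒▒█≈
···▒▓▒≈▒▒░▒▓
···▓▓▒▒▒░▒░▒
·······≈░≈≈≈
·······▒▒█▒▓
············

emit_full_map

▒▒░▒▒≈≈▒▓··
▒≈▓█▒≈≈▒█▓▒
░▒▒@▒▒▒█≈▒▓
▒▓▒≈▒▒░▒▓≈░
▓▓▒▒▒░▒░▒░▓
····≈░≈≈≈░▓
····▒▒█▒▓▒▓


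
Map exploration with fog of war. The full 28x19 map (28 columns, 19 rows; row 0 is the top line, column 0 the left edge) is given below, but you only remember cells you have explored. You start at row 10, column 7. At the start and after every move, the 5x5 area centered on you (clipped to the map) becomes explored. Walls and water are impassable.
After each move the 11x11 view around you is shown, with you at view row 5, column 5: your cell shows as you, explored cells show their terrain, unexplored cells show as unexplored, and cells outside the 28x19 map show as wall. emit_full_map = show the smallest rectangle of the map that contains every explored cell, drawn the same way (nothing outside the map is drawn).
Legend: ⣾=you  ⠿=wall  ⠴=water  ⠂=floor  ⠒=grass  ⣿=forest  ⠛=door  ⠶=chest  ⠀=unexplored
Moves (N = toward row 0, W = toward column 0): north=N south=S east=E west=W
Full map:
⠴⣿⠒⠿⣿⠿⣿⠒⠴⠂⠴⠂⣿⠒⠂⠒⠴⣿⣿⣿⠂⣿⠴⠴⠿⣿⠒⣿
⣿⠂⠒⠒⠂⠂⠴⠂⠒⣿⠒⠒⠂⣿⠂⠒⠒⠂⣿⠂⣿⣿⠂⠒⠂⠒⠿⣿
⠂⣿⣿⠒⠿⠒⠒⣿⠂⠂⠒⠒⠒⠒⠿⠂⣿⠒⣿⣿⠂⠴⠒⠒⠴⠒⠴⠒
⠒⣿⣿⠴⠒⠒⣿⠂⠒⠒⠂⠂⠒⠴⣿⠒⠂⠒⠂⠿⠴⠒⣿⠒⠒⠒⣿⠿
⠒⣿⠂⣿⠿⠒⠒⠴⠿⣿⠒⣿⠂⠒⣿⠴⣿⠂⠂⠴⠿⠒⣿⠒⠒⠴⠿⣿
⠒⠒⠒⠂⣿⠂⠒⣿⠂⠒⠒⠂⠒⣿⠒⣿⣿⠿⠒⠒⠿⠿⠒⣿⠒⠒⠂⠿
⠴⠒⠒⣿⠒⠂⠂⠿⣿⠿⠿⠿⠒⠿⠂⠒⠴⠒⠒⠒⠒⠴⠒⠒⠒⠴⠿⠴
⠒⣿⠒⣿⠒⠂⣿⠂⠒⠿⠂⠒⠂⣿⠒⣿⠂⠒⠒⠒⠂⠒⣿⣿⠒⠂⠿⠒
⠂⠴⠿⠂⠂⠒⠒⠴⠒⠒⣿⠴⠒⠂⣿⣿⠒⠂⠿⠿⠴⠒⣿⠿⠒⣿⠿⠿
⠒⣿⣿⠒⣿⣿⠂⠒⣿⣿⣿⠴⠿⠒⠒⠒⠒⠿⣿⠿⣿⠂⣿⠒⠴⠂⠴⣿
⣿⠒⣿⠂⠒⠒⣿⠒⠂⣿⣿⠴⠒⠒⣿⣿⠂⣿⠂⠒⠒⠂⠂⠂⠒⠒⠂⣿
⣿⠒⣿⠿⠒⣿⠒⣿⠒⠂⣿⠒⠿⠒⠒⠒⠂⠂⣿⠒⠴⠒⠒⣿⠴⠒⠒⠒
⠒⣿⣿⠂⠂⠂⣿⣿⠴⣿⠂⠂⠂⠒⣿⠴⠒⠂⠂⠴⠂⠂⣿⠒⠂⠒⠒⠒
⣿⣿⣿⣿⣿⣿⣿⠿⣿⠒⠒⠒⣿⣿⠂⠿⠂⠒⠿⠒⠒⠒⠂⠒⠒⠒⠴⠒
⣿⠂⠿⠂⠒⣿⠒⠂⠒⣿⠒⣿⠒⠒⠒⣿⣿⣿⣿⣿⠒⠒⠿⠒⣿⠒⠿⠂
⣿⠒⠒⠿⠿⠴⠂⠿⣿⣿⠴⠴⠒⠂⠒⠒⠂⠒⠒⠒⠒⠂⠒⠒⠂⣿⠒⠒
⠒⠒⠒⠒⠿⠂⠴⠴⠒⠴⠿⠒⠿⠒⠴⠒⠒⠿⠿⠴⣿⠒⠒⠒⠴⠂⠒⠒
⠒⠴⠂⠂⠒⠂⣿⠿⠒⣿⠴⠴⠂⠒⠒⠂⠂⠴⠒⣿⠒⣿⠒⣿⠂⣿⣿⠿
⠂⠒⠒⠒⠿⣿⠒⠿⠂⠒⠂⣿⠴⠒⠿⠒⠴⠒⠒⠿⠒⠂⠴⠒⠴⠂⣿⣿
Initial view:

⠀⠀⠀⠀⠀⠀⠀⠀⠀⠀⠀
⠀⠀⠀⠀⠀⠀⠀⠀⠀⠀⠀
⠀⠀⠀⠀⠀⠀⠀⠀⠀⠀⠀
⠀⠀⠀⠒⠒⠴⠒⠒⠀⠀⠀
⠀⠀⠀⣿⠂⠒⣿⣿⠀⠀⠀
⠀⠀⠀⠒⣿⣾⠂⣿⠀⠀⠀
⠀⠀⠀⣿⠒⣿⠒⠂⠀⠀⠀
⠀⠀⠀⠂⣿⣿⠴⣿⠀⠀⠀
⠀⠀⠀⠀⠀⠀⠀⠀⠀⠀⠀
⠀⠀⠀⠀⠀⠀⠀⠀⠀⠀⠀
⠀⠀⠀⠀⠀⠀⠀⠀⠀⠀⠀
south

⠀⠀⠀⠀⠀⠀⠀⠀⠀⠀⠀
⠀⠀⠀⠀⠀⠀⠀⠀⠀⠀⠀
⠀⠀⠀⠒⠒⠴⠒⠒⠀⠀⠀
⠀⠀⠀⣿⠂⠒⣿⣿⠀⠀⠀
⠀⠀⠀⠒⣿⠒⠂⣿⠀⠀⠀
⠀⠀⠀⣿⠒⣾⠒⠂⠀⠀⠀
⠀⠀⠀⠂⣿⣿⠴⣿⠀⠀⠀
⠀⠀⠀⣿⣿⠿⣿⠒⠀⠀⠀
⠀⠀⠀⠀⠀⠀⠀⠀⠀⠀⠀
⠀⠀⠀⠀⠀⠀⠀⠀⠀⠀⠀
⠀⠀⠀⠀⠀⠀⠀⠀⠀⠀⠀

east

⠀⠀⠀⠀⠀⠀⠀⠀⠀⠀⠀
⠀⠀⠀⠀⠀⠀⠀⠀⠀⠀⠀
⠀⠀⠒⠒⠴⠒⠒⠀⠀⠀⠀
⠀⠀⣿⠂⠒⣿⣿⣿⠀⠀⠀
⠀⠀⠒⣿⠒⠂⣿⣿⠀⠀⠀
⠀⠀⣿⠒⣿⣾⠂⣿⠀⠀⠀
⠀⠀⠂⣿⣿⠴⣿⠂⠀⠀⠀
⠀⠀⣿⣿⠿⣿⠒⠒⠀⠀⠀
⠀⠀⠀⠀⠀⠀⠀⠀⠀⠀⠀
⠀⠀⠀⠀⠀⠀⠀⠀⠀⠀⠀
⠀⠀⠀⠀⠀⠀⠀⠀⠀⠀⠀

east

⠀⠀⠀⠀⠀⠀⠀⠀⠀⠀⠀
⠀⠀⠀⠀⠀⠀⠀⠀⠀⠀⠀
⠀⠒⠒⠴⠒⠒⠀⠀⠀⠀⠀
⠀⣿⠂⠒⣿⣿⣿⠴⠀⠀⠀
⠀⠒⣿⠒⠂⣿⣿⠴⠀⠀⠀
⠀⣿⠒⣿⠒⣾⣿⠒⠀⠀⠀
⠀⠂⣿⣿⠴⣿⠂⠂⠀⠀⠀
⠀⣿⣿⠿⣿⠒⠒⠒⠀⠀⠀
⠀⠀⠀⠀⠀⠀⠀⠀⠀⠀⠀
⠀⠀⠀⠀⠀⠀⠀⠀⠀⠀⠀
⠀⠀⠀⠀⠀⠀⠀⠀⠀⠀⠀

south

⠀⠀⠀⠀⠀⠀⠀⠀⠀⠀⠀
⠀⠒⠒⠴⠒⠒⠀⠀⠀⠀⠀
⠀⣿⠂⠒⣿⣿⣿⠴⠀⠀⠀
⠀⠒⣿⠒⠂⣿⣿⠴⠀⠀⠀
⠀⣿⠒⣿⠒⠂⣿⠒⠀⠀⠀
⠀⠂⣿⣿⠴⣾⠂⠂⠀⠀⠀
⠀⣿⣿⠿⣿⠒⠒⠒⠀⠀⠀
⠀⠀⠀⠂⠒⣿⠒⣿⠀⠀⠀
⠀⠀⠀⠀⠀⠀⠀⠀⠀⠀⠀
⠀⠀⠀⠀⠀⠀⠀⠀⠀⠀⠀
⠀⠀⠀⠀⠀⠀⠀⠀⠀⠀⠀

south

⠀⠒⠒⠴⠒⠒⠀⠀⠀⠀⠀
⠀⣿⠂⠒⣿⣿⣿⠴⠀⠀⠀
⠀⠒⣿⠒⠂⣿⣿⠴⠀⠀⠀
⠀⣿⠒⣿⠒⠂⣿⠒⠀⠀⠀
⠀⠂⣿⣿⠴⣿⠂⠂⠀⠀⠀
⠀⣿⣿⠿⣿⣾⠒⠒⠀⠀⠀
⠀⠀⠀⠂⠒⣿⠒⣿⠀⠀⠀
⠀⠀⠀⠿⣿⣿⠴⠴⠀⠀⠀
⠀⠀⠀⠀⠀⠀⠀⠀⠀⠀⠀
⠀⠀⠀⠀⠀⠀⠀⠀⠀⠀⠀
⠀⠀⠀⠀⠀⠀⠀⠀⠀⠀⠀

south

⠀⣿⠂⠒⣿⣿⣿⠴⠀⠀⠀
⠀⠒⣿⠒⠂⣿⣿⠴⠀⠀⠀
⠀⣿⠒⣿⠒⠂⣿⠒⠀⠀⠀
⠀⠂⣿⣿⠴⣿⠂⠂⠀⠀⠀
⠀⣿⣿⠿⣿⠒⠒⠒⠀⠀⠀
⠀⠀⠀⠂⠒⣾⠒⣿⠀⠀⠀
⠀⠀⠀⠿⣿⣿⠴⠴⠀⠀⠀
⠀⠀⠀⠴⠒⠴⠿⠒⠀⠀⠀
⠀⠀⠀⠀⠀⠀⠀⠀⠀⠀⠀
⠀⠀⠀⠀⠀⠀⠀⠀⠀⠀⠀
⠿⠿⠿⠿⠿⠿⠿⠿⠿⠿⠿

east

⣿⠂⠒⣿⣿⣿⠴⠀⠀⠀⠀
⠒⣿⠒⠂⣿⣿⠴⠀⠀⠀⠀
⣿⠒⣿⠒⠂⣿⠒⠀⠀⠀⠀
⠂⣿⣿⠴⣿⠂⠂⠂⠀⠀⠀
⣿⣿⠿⣿⠒⠒⠒⣿⠀⠀⠀
⠀⠀⠂⠒⣿⣾⣿⠒⠀⠀⠀
⠀⠀⠿⣿⣿⠴⠴⠒⠀⠀⠀
⠀⠀⠴⠒⠴⠿⠒⠿⠀⠀⠀
⠀⠀⠀⠀⠀⠀⠀⠀⠀⠀⠀
⠀⠀⠀⠀⠀⠀⠀⠀⠀⠀⠀
⠿⠿⠿⠿⠿⠿⠿⠿⠿⠿⠿

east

⠂⠒⣿⣿⣿⠴⠀⠀⠀⠀⠀
⣿⠒⠂⣿⣿⠴⠀⠀⠀⠀⠀
⠒⣿⠒⠂⣿⠒⠀⠀⠀⠀⠀
⣿⣿⠴⣿⠂⠂⠂⠒⠀⠀⠀
⣿⠿⣿⠒⠒⠒⣿⣿⠀⠀⠀
⠀⠂⠒⣿⠒⣾⠒⠒⠀⠀⠀
⠀⠿⣿⣿⠴⠴⠒⠂⠀⠀⠀
⠀⠴⠒⠴⠿⠒⠿⠒⠀⠀⠀
⠀⠀⠀⠀⠀⠀⠀⠀⠀⠀⠀
⠀⠀⠀⠀⠀⠀⠀⠀⠀⠀⠀
⠿⠿⠿⠿⠿⠿⠿⠿⠿⠿⠿

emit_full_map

⠒⠒⠴⠒⠒⠀⠀⠀⠀
⣿⠂⠒⣿⣿⣿⠴⠀⠀
⠒⣿⠒⠂⣿⣿⠴⠀⠀
⣿⠒⣿⠒⠂⣿⠒⠀⠀
⠂⣿⣿⠴⣿⠂⠂⠂⠒
⣿⣿⠿⣿⠒⠒⠒⣿⣿
⠀⠀⠂⠒⣿⠒⣾⠒⠒
⠀⠀⠿⣿⣿⠴⠴⠒⠂
⠀⠀⠴⠒⠴⠿⠒⠿⠒

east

⠒⣿⣿⣿⠴⠀⠀⠀⠀⠀⠀
⠒⠂⣿⣿⠴⠀⠀⠀⠀⠀⠀
⣿⠒⠂⣿⠒⠀⠀⠀⠀⠀⠀
⣿⠴⣿⠂⠂⠂⠒⣿⠀⠀⠀
⠿⣿⠒⠒⠒⣿⣿⠂⠀⠀⠀
⠂⠒⣿⠒⣿⣾⠒⠒⠀⠀⠀
⠿⣿⣿⠴⠴⠒⠂⠒⠀⠀⠀
⠴⠒⠴⠿⠒⠿⠒⠴⠀⠀⠀
⠀⠀⠀⠀⠀⠀⠀⠀⠀⠀⠀
⠀⠀⠀⠀⠀⠀⠀⠀⠀⠀⠀
⠿⠿⠿⠿⠿⠿⠿⠿⠿⠿⠿

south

⠒⠂⣿⣿⠴⠀⠀⠀⠀⠀⠀
⣿⠒⠂⣿⠒⠀⠀⠀⠀⠀⠀
⣿⠴⣿⠂⠂⠂⠒⣿⠀⠀⠀
⠿⣿⠒⠒⠒⣿⣿⠂⠀⠀⠀
⠂⠒⣿⠒⣿⠒⠒⠒⠀⠀⠀
⠿⣿⣿⠴⠴⣾⠂⠒⠀⠀⠀
⠴⠒⠴⠿⠒⠿⠒⠴⠀⠀⠀
⠀⠀⠀⠴⠴⠂⠒⠒⠀⠀⠀
⠀⠀⠀⠀⠀⠀⠀⠀⠀⠀⠀
⠿⠿⠿⠿⠿⠿⠿⠿⠿⠿⠿
⠿⠿⠿⠿⠿⠿⠿⠿⠿⠿⠿

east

⠂⣿⣿⠴⠀⠀⠀⠀⠀⠀⠀
⠒⠂⣿⠒⠀⠀⠀⠀⠀⠀⠀
⠴⣿⠂⠂⠂⠒⣿⠀⠀⠀⠀
⣿⠒⠒⠒⣿⣿⠂⠿⠀⠀⠀
⠒⣿⠒⣿⠒⠒⠒⣿⠀⠀⠀
⣿⣿⠴⠴⠒⣾⠒⠒⠀⠀⠀
⠒⠴⠿⠒⠿⠒⠴⠒⠀⠀⠀
⠀⠀⠴⠴⠂⠒⠒⠂⠀⠀⠀
⠀⠀⠀⠀⠀⠀⠀⠀⠀⠀⠀
⠿⠿⠿⠿⠿⠿⠿⠿⠿⠿⠿
⠿⠿⠿⠿⠿⠿⠿⠿⠿⠿⠿

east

⣿⣿⠴⠀⠀⠀⠀⠀⠀⠀⠀
⠂⣿⠒⠀⠀⠀⠀⠀⠀⠀⠀
⣿⠂⠂⠂⠒⣿⠀⠀⠀⠀⠀
⠒⠒⠒⣿⣿⠂⠿⠂⠀⠀⠀
⣿⠒⣿⠒⠒⠒⣿⣿⠀⠀⠀
⣿⠴⠴⠒⠂⣾⠒⠂⠀⠀⠀
⠴⠿⠒⠿⠒⠴⠒⠒⠀⠀⠀
⠀⠴⠴⠂⠒⠒⠂⠂⠀⠀⠀
⠀⠀⠀⠀⠀⠀⠀⠀⠀⠀⠀
⠿⠿⠿⠿⠿⠿⠿⠿⠿⠿⠿
⠿⠿⠿⠿⠿⠿⠿⠿⠿⠿⠿

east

⣿⠴⠀⠀⠀⠀⠀⠀⠀⠀⠀
⣿⠒⠀⠀⠀⠀⠀⠀⠀⠀⠀
⠂⠂⠂⠒⣿⠀⠀⠀⠀⠀⠀
⠒⠒⣿⣿⠂⠿⠂⠒⠀⠀⠀
⠒⣿⠒⠒⠒⣿⣿⣿⠀⠀⠀
⠴⠴⠒⠂⠒⣾⠂⠒⠀⠀⠀
⠿⠒⠿⠒⠴⠒⠒⠿⠀⠀⠀
⠴⠴⠂⠒⠒⠂⠂⠴⠀⠀⠀
⠀⠀⠀⠀⠀⠀⠀⠀⠀⠀⠀
⠿⠿⠿⠿⠿⠿⠿⠿⠿⠿⠿
⠿⠿⠿⠿⠿⠿⠿⠿⠿⠿⠿

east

⠴⠀⠀⠀⠀⠀⠀⠀⠀⠀⠀
⠒⠀⠀⠀⠀⠀⠀⠀⠀⠀⠀
⠂⠂⠒⣿⠀⠀⠀⠀⠀⠀⠀
⠒⣿⣿⠂⠿⠂⠒⠿⠀⠀⠀
⣿⠒⠒⠒⣿⣿⣿⣿⠀⠀⠀
⠴⠒⠂⠒⠒⣾⠒⠒⠀⠀⠀
⠒⠿⠒⠴⠒⠒⠿⠿⠀⠀⠀
⠴⠂⠒⠒⠂⠂⠴⠒⠀⠀⠀
⠀⠀⠀⠀⠀⠀⠀⠀⠀⠀⠀
⠿⠿⠿⠿⠿⠿⠿⠿⠿⠿⠿
⠿⠿⠿⠿⠿⠿⠿⠿⠿⠿⠿

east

⠀⠀⠀⠀⠀⠀⠀⠀⠀⠀⠀
⠀⠀⠀⠀⠀⠀⠀⠀⠀⠀⠀
⠂⠒⣿⠀⠀⠀⠀⠀⠀⠀⠀
⣿⣿⠂⠿⠂⠒⠿⠒⠀⠀⠀
⠒⠒⠒⣿⣿⣿⣿⣿⠀⠀⠀
⠒⠂⠒⠒⠂⣾⠒⠒⠀⠀⠀
⠿⠒⠴⠒⠒⠿⠿⠴⠀⠀⠀
⠂⠒⠒⠂⠂⠴⠒⣿⠀⠀⠀
⠀⠀⠀⠀⠀⠀⠀⠀⠀⠀⠀
⠿⠿⠿⠿⠿⠿⠿⠿⠿⠿⠿
⠿⠿⠿⠿⠿⠿⠿⠿⠿⠿⠿

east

⠀⠀⠀⠀⠀⠀⠀⠀⠀⠀⠀
⠀⠀⠀⠀⠀⠀⠀⠀⠀⠀⠀
⠒⣿⠀⠀⠀⠀⠀⠀⠀⠀⠀
⣿⠂⠿⠂⠒⠿⠒⠒⠀⠀⠀
⠒⠒⣿⣿⣿⣿⣿⠒⠀⠀⠀
⠂⠒⠒⠂⠒⣾⠒⠒⠀⠀⠀
⠒⠴⠒⠒⠿⠿⠴⣿⠀⠀⠀
⠒⠒⠂⠂⠴⠒⣿⠒⠀⠀⠀
⠀⠀⠀⠀⠀⠀⠀⠀⠀⠀⠀
⠿⠿⠿⠿⠿⠿⠿⠿⠿⠿⠿
⠿⠿⠿⠿⠿⠿⠿⠿⠿⠿⠿

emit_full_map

⠒⠒⠴⠒⠒⠀⠀⠀⠀⠀⠀⠀⠀⠀⠀⠀
⣿⠂⠒⣿⣿⣿⠴⠀⠀⠀⠀⠀⠀⠀⠀⠀
⠒⣿⠒⠂⣿⣿⠴⠀⠀⠀⠀⠀⠀⠀⠀⠀
⣿⠒⣿⠒⠂⣿⠒⠀⠀⠀⠀⠀⠀⠀⠀⠀
⠂⣿⣿⠴⣿⠂⠂⠂⠒⣿⠀⠀⠀⠀⠀⠀
⣿⣿⠿⣿⠒⠒⠒⣿⣿⠂⠿⠂⠒⠿⠒⠒
⠀⠀⠂⠒⣿⠒⣿⠒⠒⠒⣿⣿⣿⣿⣿⠒
⠀⠀⠿⣿⣿⠴⠴⠒⠂⠒⠒⠂⠒⣾⠒⠒
⠀⠀⠴⠒⠴⠿⠒⠿⠒⠴⠒⠒⠿⠿⠴⣿
⠀⠀⠀⠀⠀⠴⠴⠂⠒⠒⠂⠂⠴⠒⣿⠒

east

⠀⠀⠀⠀⠀⠀⠀⠀⠀⠀⠀
⠀⠀⠀⠀⠀⠀⠀⠀⠀⠀⠀
⣿⠀⠀⠀⠀⠀⠀⠀⠀⠀⠀
⠂⠿⠂⠒⠿⠒⠒⠒⠀⠀⠀
⠒⣿⣿⣿⣿⣿⠒⠒⠀⠀⠀
⠒⠒⠂⠒⠒⣾⠒⠂⠀⠀⠀
⠴⠒⠒⠿⠿⠴⣿⠒⠀⠀⠀
⠒⠂⠂⠴⠒⣿⠒⣿⠀⠀⠀
⠀⠀⠀⠀⠀⠀⠀⠀⠀⠀⠀
⠿⠿⠿⠿⠿⠿⠿⠿⠿⠿⠿
⠿⠿⠿⠿⠿⠿⠿⠿⠿⠿⠿

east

⠀⠀⠀⠀⠀⠀⠀⠀⠀⠀⠀
⠀⠀⠀⠀⠀⠀⠀⠀⠀⠀⠀
⠀⠀⠀⠀⠀⠀⠀⠀⠀⠀⠀
⠿⠂⠒⠿⠒⠒⠒⠂⠀⠀⠀
⣿⣿⣿⣿⣿⠒⠒⠿⠀⠀⠀
⠒⠂⠒⠒⠒⣾⠂⠒⠀⠀⠀
⠒⠒⠿⠿⠴⣿⠒⠒⠀⠀⠀
⠂⠂⠴⠒⣿⠒⣿⠒⠀⠀⠀
⠀⠀⠀⠀⠀⠀⠀⠀⠀⠀⠀
⠿⠿⠿⠿⠿⠿⠿⠿⠿⠿⠿
⠿⠿⠿⠿⠿⠿⠿⠿⠿⠿⠿

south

⠀⠀⠀⠀⠀⠀⠀⠀⠀⠀⠀
⠀⠀⠀⠀⠀⠀⠀⠀⠀⠀⠀
⠿⠂⠒⠿⠒⠒⠒⠂⠀⠀⠀
⣿⣿⣿⣿⣿⠒⠒⠿⠀⠀⠀
⠒⠂⠒⠒⠒⠒⠂⠒⠀⠀⠀
⠒⠒⠿⠿⠴⣾⠒⠒⠀⠀⠀
⠂⠂⠴⠒⣿⠒⣿⠒⠀⠀⠀
⠀⠀⠀⠒⠿⠒⠂⠴⠀⠀⠀
⠿⠿⠿⠿⠿⠿⠿⠿⠿⠿⠿
⠿⠿⠿⠿⠿⠿⠿⠿⠿⠿⠿
⠿⠿⠿⠿⠿⠿⠿⠿⠿⠿⠿

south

⠀⠀⠀⠀⠀⠀⠀⠀⠀⠀⠀
⠿⠂⠒⠿⠒⠒⠒⠂⠀⠀⠀
⣿⣿⣿⣿⣿⠒⠒⠿⠀⠀⠀
⠒⠂⠒⠒⠒⠒⠂⠒⠀⠀⠀
⠒⠒⠿⠿⠴⣿⠒⠒⠀⠀⠀
⠂⠂⠴⠒⣿⣾⣿⠒⠀⠀⠀
⠀⠀⠀⠒⠿⠒⠂⠴⠀⠀⠀
⠿⠿⠿⠿⠿⠿⠿⠿⠿⠿⠿
⠿⠿⠿⠿⠿⠿⠿⠿⠿⠿⠿
⠿⠿⠿⠿⠿⠿⠿⠿⠿⠿⠿
⠿⠿⠿⠿⠿⠿⠿⠿⠿⠿⠿

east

⠀⠀⠀⠀⠀⠀⠀⠀⠀⠀⠀
⠂⠒⠿⠒⠒⠒⠂⠀⠀⠀⠀
⣿⣿⣿⣿⠒⠒⠿⠀⠀⠀⠀
⠂⠒⠒⠒⠒⠂⠒⠒⠀⠀⠀
⠒⠿⠿⠴⣿⠒⠒⠒⠀⠀⠀
⠂⠴⠒⣿⠒⣾⠒⣿⠀⠀⠀
⠀⠀⠒⠿⠒⠂⠴⠒⠀⠀⠀
⠿⠿⠿⠿⠿⠿⠿⠿⠿⠿⠿
⠿⠿⠿⠿⠿⠿⠿⠿⠿⠿⠿
⠿⠿⠿⠿⠿⠿⠿⠿⠿⠿⠿
⠿⠿⠿⠿⠿⠿⠿⠿⠿⠿⠿

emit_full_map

⠒⠒⠴⠒⠒⠀⠀⠀⠀⠀⠀⠀⠀⠀⠀⠀⠀⠀⠀
⣿⠂⠒⣿⣿⣿⠴⠀⠀⠀⠀⠀⠀⠀⠀⠀⠀⠀⠀
⠒⣿⠒⠂⣿⣿⠴⠀⠀⠀⠀⠀⠀⠀⠀⠀⠀⠀⠀
⣿⠒⣿⠒⠂⣿⠒⠀⠀⠀⠀⠀⠀⠀⠀⠀⠀⠀⠀
⠂⣿⣿⠴⣿⠂⠂⠂⠒⣿⠀⠀⠀⠀⠀⠀⠀⠀⠀
⣿⣿⠿⣿⠒⠒⠒⣿⣿⠂⠿⠂⠒⠿⠒⠒⠒⠂⠀
⠀⠀⠂⠒⣿⠒⣿⠒⠒⠒⣿⣿⣿⣿⣿⠒⠒⠿⠀
⠀⠀⠿⣿⣿⠴⠴⠒⠂⠒⠒⠂⠒⠒⠒⠒⠂⠒⠒
⠀⠀⠴⠒⠴⠿⠒⠿⠒⠴⠒⠒⠿⠿⠴⣿⠒⠒⠒
⠀⠀⠀⠀⠀⠴⠴⠂⠒⠒⠂⠂⠴⠒⣿⠒⣾⠒⣿
⠀⠀⠀⠀⠀⠀⠀⠀⠀⠀⠀⠀⠀⠒⠿⠒⠂⠴⠒

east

⠀⠀⠀⠀⠀⠀⠀⠀⠀⠀⠀
⠒⠿⠒⠒⠒⠂⠀⠀⠀⠀⠀
⣿⣿⣿⠒⠒⠿⠀⠀⠀⠀⠀
⠒⠒⠒⠒⠂⠒⠒⠂⠀⠀⠀
⠿⠿⠴⣿⠒⠒⠒⠴⠀⠀⠀
⠴⠒⣿⠒⣿⣾⣿⠂⠀⠀⠀
⠀⠒⠿⠒⠂⠴⠒⠴⠀⠀⠀
⠿⠿⠿⠿⠿⠿⠿⠿⠿⠿⠿
⠿⠿⠿⠿⠿⠿⠿⠿⠿⠿⠿
⠿⠿⠿⠿⠿⠿⠿⠿⠿⠿⠿
⠿⠿⠿⠿⠿⠿⠿⠿⠿⠿⠿

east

⠀⠀⠀⠀⠀⠀⠀⠀⠀⠀⠿
⠿⠒⠒⠒⠂⠀⠀⠀⠀⠀⠿
⣿⣿⠒⠒⠿⠀⠀⠀⠀⠀⠿
⠒⠒⠒⠂⠒⠒⠂⣿⠀⠀⠿
⠿⠴⣿⠒⠒⠒⠴⠂⠀⠀⠿
⠒⣿⠒⣿⠒⣾⠂⣿⠀⠀⠿
⠒⠿⠒⠂⠴⠒⠴⠂⠀⠀⠿
⠿⠿⠿⠿⠿⠿⠿⠿⠿⠿⠿
⠿⠿⠿⠿⠿⠿⠿⠿⠿⠿⠿
⠿⠿⠿⠿⠿⠿⠿⠿⠿⠿⠿
⠿⠿⠿⠿⠿⠿⠿⠿⠿⠿⠿

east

⠀⠀⠀⠀⠀⠀⠀⠀⠀⠿⠿
⠒⠒⠒⠂⠀⠀⠀⠀⠀⠿⠿
⣿⠒⠒⠿⠀⠀⠀⠀⠀⠿⠿
⠒⠒⠂⠒⠒⠂⣿⠒⠀⠿⠿
⠴⣿⠒⠒⠒⠴⠂⠒⠀⠿⠿
⣿⠒⣿⠒⣿⣾⣿⣿⠀⠿⠿
⠿⠒⠂⠴⠒⠴⠂⣿⠀⠿⠿
⠿⠿⠿⠿⠿⠿⠿⠿⠿⠿⠿
⠿⠿⠿⠿⠿⠿⠿⠿⠿⠿⠿
⠿⠿⠿⠿⠿⠿⠿⠿⠿⠿⠿
⠿⠿⠿⠿⠿⠿⠿⠿⠿⠿⠿

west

⠀⠀⠀⠀⠀⠀⠀⠀⠀⠀⠿
⠿⠒⠒⠒⠂⠀⠀⠀⠀⠀⠿
⣿⣿⠒⠒⠿⠀⠀⠀⠀⠀⠿
⠒⠒⠒⠂⠒⠒⠂⣿⠒⠀⠿
⠿⠴⣿⠒⠒⠒⠴⠂⠒⠀⠿
⠒⣿⠒⣿⠒⣾⠂⣿⣿⠀⠿
⠒⠿⠒⠂⠴⠒⠴⠂⣿⠀⠿
⠿⠿⠿⠿⠿⠿⠿⠿⠿⠿⠿
⠿⠿⠿⠿⠿⠿⠿⠿⠿⠿⠿
⠿⠿⠿⠿⠿⠿⠿⠿⠿⠿⠿
⠿⠿⠿⠿⠿⠿⠿⠿⠿⠿⠿

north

⠀⠀⠀⠀⠀⠀⠀⠀⠀⠀⠿
⠀⠀⠀⠀⠀⠀⠀⠀⠀⠀⠿
⠿⠒⠒⠒⠂⠀⠀⠀⠀⠀⠿
⣿⣿⠒⠒⠿⠒⣿⠒⠀⠀⠿
⠒⠒⠒⠂⠒⠒⠂⣿⠒⠀⠿
⠿⠴⣿⠒⠒⣾⠴⠂⠒⠀⠿
⠒⣿⠒⣿⠒⣿⠂⣿⣿⠀⠿
⠒⠿⠒⠂⠴⠒⠴⠂⣿⠀⠿
⠿⠿⠿⠿⠿⠿⠿⠿⠿⠿⠿
⠿⠿⠿⠿⠿⠿⠿⠿⠿⠿⠿
⠿⠿⠿⠿⠿⠿⠿⠿⠿⠿⠿

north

⠀⠀⠀⠀⠀⠀⠀⠀⠀⠀⠿
⠀⠀⠀⠀⠀⠀⠀⠀⠀⠀⠿
⠀⠀⠀⠀⠀⠀⠀⠀⠀⠀⠿
⠿⠒⠒⠒⠂⠒⠒⠒⠀⠀⠿
⣿⣿⠒⠒⠿⠒⣿⠒⠀⠀⠿
⠒⠒⠒⠂⠒⣾⠂⣿⠒⠀⠿
⠿⠴⣿⠒⠒⠒⠴⠂⠒⠀⠿
⠒⣿⠒⣿⠒⣿⠂⣿⣿⠀⠿
⠒⠿⠒⠂⠴⠒⠴⠂⣿⠀⠿
⠿⠿⠿⠿⠿⠿⠿⠿⠿⠿⠿
⠿⠿⠿⠿⠿⠿⠿⠿⠿⠿⠿

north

⠀⠀⠀⠀⠀⠀⠀⠀⠀⠀⠿
⠀⠀⠀⠀⠀⠀⠀⠀⠀⠀⠿
⠀⠀⠀⠀⠀⠀⠀⠀⠀⠀⠿
⠀⠀⠀⠂⣿⠒⠂⠒⠀⠀⠿
⠿⠒⠒⠒⠂⠒⠒⠒⠀⠀⠿
⣿⣿⠒⠒⠿⣾⣿⠒⠀⠀⠿
⠒⠒⠒⠂⠒⠒⠂⣿⠒⠀⠿
⠿⠴⣿⠒⠒⠒⠴⠂⠒⠀⠿
⠒⣿⠒⣿⠒⣿⠂⣿⣿⠀⠿
⠒⠿⠒⠂⠴⠒⠴⠂⣿⠀⠿
⠿⠿⠿⠿⠿⠿⠿⠿⠿⠿⠿

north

⠀⠀⠀⠀⠀⠀⠀⠀⠀⠀⠿
⠀⠀⠀⠀⠀⠀⠀⠀⠀⠀⠿
⠀⠀⠀⠀⠀⠀⠀⠀⠀⠀⠿
⠀⠀⠀⠒⠒⣿⠴⠒⠀⠀⠿
⠀⠀⠀⠂⣿⠒⠂⠒⠀⠀⠿
⠿⠒⠒⠒⠂⣾⠒⠒⠀⠀⠿
⣿⣿⠒⠒⠿⠒⣿⠒⠀⠀⠿
⠒⠒⠒⠂⠒⠒⠂⣿⠒⠀⠿
⠿⠴⣿⠒⠒⠒⠴⠂⠒⠀⠿
⠒⣿⠒⣿⠒⣿⠂⣿⣿⠀⠿
⠒⠿⠒⠂⠴⠒⠴⠂⣿⠀⠿

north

⠀⠀⠀⠀⠀⠀⠀⠀⠀⠀⠿
⠀⠀⠀⠀⠀⠀⠀⠀⠀⠀⠿
⠀⠀⠀⠀⠀⠀⠀⠀⠀⠀⠿
⠀⠀⠀⠂⠂⠂⠒⠒⠀⠀⠿
⠀⠀⠀⠒⠒⣿⠴⠒⠀⠀⠿
⠀⠀⠀⠂⣿⣾⠂⠒⠀⠀⠿
⠿⠒⠒⠒⠂⠒⠒⠒⠀⠀⠿
⣿⣿⠒⠒⠿⠒⣿⠒⠀⠀⠿
⠒⠒⠒⠂⠒⠒⠂⣿⠒⠀⠿
⠿⠴⣿⠒⠒⠒⠴⠂⠒⠀⠿
⠒⣿⠒⣿⠒⣿⠂⣿⣿⠀⠿

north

⠀⠀⠀⠀⠀⠀⠀⠀⠀⠀⠿
⠀⠀⠀⠀⠀⠀⠀⠀⠀⠀⠿
⠀⠀⠀⠀⠀⠀⠀⠀⠀⠀⠿
⠀⠀⠀⠂⣿⠒⠴⠂⠀⠀⠿
⠀⠀⠀⠂⠂⠂⠒⠒⠀⠀⠿
⠀⠀⠀⠒⠒⣾⠴⠒⠀⠀⠿
⠀⠀⠀⠂⣿⠒⠂⠒⠀⠀⠿
⠿⠒⠒⠒⠂⠒⠒⠒⠀⠀⠿
⣿⣿⠒⠒⠿⠒⣿⠒⠀⠀⠿
⠒⠒⠒⠂⠒⠒⠂⣿⠒⠀⠿
⠿⠴⣿⠒⠒⠒⠴⠂⠒⠀⠿

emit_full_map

⠒⠒⠴⠒⠒⠀⠀⠀⠀⠀⠀⠀⠀⠀⠀⠀⠀⠀⠀⠀⠀⠀
⣿⠂⠒⣿⣿⣿⠴⠀⠀⠀⠀⠀⠀⠀⠀⠀⠂⣿⠒⠴⠂⠀
⠒⣿⠒⠂⣿⣿⠴⠀⠀⠀⠀⠀⠀⠀⠀⠀⠂⠂⠂⠒⠒⠀
⣿⠒⣿⠒⠂⣿⠒⠀⠀⠀⠀⠀⠀⠀⠀⠀⠒⠒⣾⠴⠒⠀
⠂⣿⣿⠴⣿⠂⠂⠂⠒⣿⠀⠀⠀⠀⠀⠀⠂⣿⠒⠂⠒⠀
⣿⣿⠿⣿⠒⠒⠒⣿⣿⠂⠿⠂⠒⠿⠒⠒⠒⠂⠒⠒⠒⠀
⠀⠀⠂⠒⣿⠒⣿⠒⠒⠒⣿⣿⣿⣿⣿⠒⠒⠿⠒⣿⠒⠀
⠀⠀⠿⣿⣿⠴⠴⠒⠂⠒⠒⠂⠒⠒⠒⠒⠂⠒⠒⠂⣿⠒
⠀⠀⠴⠒⠴⠿⠒⠿⠒⠴⠒⠒⠿⠿⠴⣿⠒⠒⠒⠴⠂⠒
⠀⠀⠀⠀⠀⠴⠴⠂⠒⠒⠂⠂⠴⠒⣿⠒⣿⠒⣿⠂⣿⣿
⠀⠀⠀⠀⠀⠀⠀⠀⠀⠀⠀⠀⠀⠒⠿⠒⠂⠴⠒⠴⠂⣿
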